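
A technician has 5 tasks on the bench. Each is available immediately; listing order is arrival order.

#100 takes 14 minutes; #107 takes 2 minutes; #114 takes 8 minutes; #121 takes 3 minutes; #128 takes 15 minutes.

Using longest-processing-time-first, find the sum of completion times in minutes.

163

LPT (decreasing processing time): #128 #100 #114 #121 #107.
#128: 0→15
#100: 15→29
#114: 29→37
#121: 37→40
#107: 40→42
Sum = 15+29+37+40+42 = 163.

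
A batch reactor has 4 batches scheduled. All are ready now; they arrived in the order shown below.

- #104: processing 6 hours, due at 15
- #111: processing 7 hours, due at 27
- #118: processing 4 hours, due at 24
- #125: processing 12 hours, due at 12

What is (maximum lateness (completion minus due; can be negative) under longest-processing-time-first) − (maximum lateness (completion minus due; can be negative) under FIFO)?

-7

LPT (decreasing processing time): #125 #111 #104 #118.
#125: 0→12, due 12, lateness 0
#111: 12→19, due 27, lateness -8
#104: 19→25, due 15, lateness 10
#118: 25→29, due 24, lateness 5
Maximum = 10.
FIFO (arrival order): #104 #111 #118 #125.
#104: 0→6, due 15, lateness -9
#111: 6→13, due 27, lateness -14
#118: 13→17, due 24, lateness -7
#125: 17→29, due 12, lateness 17
Maximum = 17.
Difference = 10 − 17 = -7.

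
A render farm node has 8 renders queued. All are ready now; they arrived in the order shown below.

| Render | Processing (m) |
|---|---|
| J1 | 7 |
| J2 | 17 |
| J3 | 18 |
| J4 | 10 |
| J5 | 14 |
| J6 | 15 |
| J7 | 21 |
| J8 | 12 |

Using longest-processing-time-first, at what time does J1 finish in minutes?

LPT (decreasing processing time): J7 J3 J2 J6 J5 J8 J4 J1.
J7: 0→21
J3: 21→39
J2: 39→56
J6: 56→71
J5: 71→85
J8: 85→97
J4: 97→107
J1: 107→114

114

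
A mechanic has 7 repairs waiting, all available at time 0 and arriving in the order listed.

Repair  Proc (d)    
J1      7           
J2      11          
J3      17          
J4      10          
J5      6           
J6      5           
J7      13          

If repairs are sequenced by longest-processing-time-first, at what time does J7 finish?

LPT (decreasing processing time): J3 J7 J2 J4 J1 J5 J6.
J3: 0→17
J7: 17→30

30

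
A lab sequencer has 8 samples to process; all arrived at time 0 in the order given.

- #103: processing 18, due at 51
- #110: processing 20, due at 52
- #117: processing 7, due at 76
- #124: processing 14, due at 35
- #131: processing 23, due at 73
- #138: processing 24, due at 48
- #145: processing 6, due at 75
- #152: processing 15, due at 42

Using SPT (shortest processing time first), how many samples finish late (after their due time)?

SPT (increasing processing time): #145 #117 #124 #152 #103 #110 #131 #138.
#145: 0→6, due 75, tardiness 0
#117: 6→13, due 76, tardiness 0
#124: 13→27, due 35, tardiness 0
#152: 27→42, due 42, tardiness 0
#103: 42→60, due 51, tardiness 9
#110: 60→80, due 52, tardiness 28
#131: 80→103, due 73, tardiness 30
#138: 103→127, due 48, tardiness 79
Late samples: 4.

4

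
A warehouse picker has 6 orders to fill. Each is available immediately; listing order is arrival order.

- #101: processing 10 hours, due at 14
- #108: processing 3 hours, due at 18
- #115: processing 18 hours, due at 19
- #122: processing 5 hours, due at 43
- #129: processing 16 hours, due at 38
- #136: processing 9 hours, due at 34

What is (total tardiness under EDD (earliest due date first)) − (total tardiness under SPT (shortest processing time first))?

-6

EDD (increasing due date): #101 #108 #115 #136 #129 #122.
#101: 0→10, due 14, tardiness 0
#108: 10→13, due 18, tardiness 0
#115: 13→31, due 19, tardiness 12
#136: 31→40, due 34, tardiness 6
#129: 40→56, due 38, tardiness 18
#122: 56→61, due 43, tardiness 18
Sum = 0+0+12+6+18+18 = 54.
SPT (increasing processing time): #108 #122 #136 #101 #129 #115.
#108: 0→3, due 18, tardiness 0
#122: 3→8, due 43, tardiness 0
#136: 8→17, due 34, tardiness 0
#101: 17→27, due 14, tardiness 13
#129: 27→43, due 38, tardiness 5
#115: 43→61, due 19, tardiness 42
Sum = 0+0+0+13+5+42 = 60.
Difference = 54 − 60 = -6.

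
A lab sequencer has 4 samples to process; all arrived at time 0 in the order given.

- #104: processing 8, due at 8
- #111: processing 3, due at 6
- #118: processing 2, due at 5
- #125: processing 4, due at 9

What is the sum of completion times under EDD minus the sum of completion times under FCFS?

EDD (increasing due date): #118 #111 #104 #125.
#118: 0→2
#111: 2→5
#104: 5→13
#125: 13→17
Sum = 2+5+13+17 = 37.
FIFO (arrival order): #104 #111 #118 #125.
#104: 0→8
#111: 8→11
#118: 11→13
#125: 13→17
Sum = 8+11+13+17 = 49.
Difference = 37 − 49 = -12.

-12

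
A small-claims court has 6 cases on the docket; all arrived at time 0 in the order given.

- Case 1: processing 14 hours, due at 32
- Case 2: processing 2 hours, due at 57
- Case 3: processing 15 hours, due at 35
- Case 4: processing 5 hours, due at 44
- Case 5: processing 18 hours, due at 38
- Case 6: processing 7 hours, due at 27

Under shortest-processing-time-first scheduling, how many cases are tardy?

2

SPT (increasing processing time): Case 2 Case 4 Case 6 Case 1 Case 3 Case 5.
Case 2: 0→2, due 57, tardiness 0
Case 4: 2→7, due 44, tardiness 0
Case 6: 7→14, due 27, tardiness 0
Case 1: 14→28, due 32, tardiness 0
Case 3: 28→43, due 35, tardiness 8
Case 5: 43→61, due 38, tardiness 23
Late cases: 2.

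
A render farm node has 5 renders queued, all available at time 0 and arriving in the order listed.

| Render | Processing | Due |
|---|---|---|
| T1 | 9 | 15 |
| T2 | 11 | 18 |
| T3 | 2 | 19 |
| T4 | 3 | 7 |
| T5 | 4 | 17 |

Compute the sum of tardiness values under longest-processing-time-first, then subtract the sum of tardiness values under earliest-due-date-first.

23

LPT (decreasing processing time): T2 T1 T5 T4 T3.
T2: 0→11, due 18, tardiness 0
T1: 11→20, due 15, tardiness 5
T5: 20→24, due 17, tardiness 7
T4: 24→27, due 7, tardiness 20
T3: 27→29, due 19, tardiness 10
Sum = 0+5+7+20+10 = 42.
EDD (increasing due date): T4 T1 T5 T2 T3.
T4: 0→3, due 7, tardiness 0
T1: 3→12, due 15, tardiness 0
T5: 12→16, due 17, tardiness 0
T2: 16→27, due 18, tardiness 9
T3: 27→29, due 19, tardiness 10
Sum = 0+0+0+9+10 = 19.
Difference = 42 − 19 = 23.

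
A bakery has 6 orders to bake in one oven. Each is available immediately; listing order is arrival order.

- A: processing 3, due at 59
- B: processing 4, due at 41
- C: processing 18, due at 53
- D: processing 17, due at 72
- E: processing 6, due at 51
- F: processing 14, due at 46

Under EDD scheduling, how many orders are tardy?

0

EDD (increasing due date): B F E C A D.
B: 0→4, due 41, tardiness 0
F: 4→18, due 46, tardiness 0
E: 18→24, due 51, tardiness 0
C: 24→42, due 53, tardiness 0
A: 42→45, due 59, tardiness 0
D: 45→62, due 72, tardiness 0
Late orders: 0.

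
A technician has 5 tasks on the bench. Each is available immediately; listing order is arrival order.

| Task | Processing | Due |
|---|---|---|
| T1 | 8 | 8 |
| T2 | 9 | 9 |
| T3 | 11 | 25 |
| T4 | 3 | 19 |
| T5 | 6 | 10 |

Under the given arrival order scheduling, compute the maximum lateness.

27

FIFO (arrival order): T1 T2 T3 T4 T5.
T1: 0→8, due 8, lateness 0
T2: 8→17, due 9, lateness 8
T3: 17→28, due 25, lateness 3
T4: 28→31, due 19, lateness 12
T5: 31→37, due 10, lateness 27
Maximum = 27.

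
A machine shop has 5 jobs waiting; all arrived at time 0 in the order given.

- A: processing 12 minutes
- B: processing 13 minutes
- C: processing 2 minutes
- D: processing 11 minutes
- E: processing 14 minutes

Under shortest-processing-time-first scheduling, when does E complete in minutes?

52

SPT (increasing processing time): C D A B E.
C: 0→2
D: 2→13
A: 13→25
B: 25→38
E: 38→52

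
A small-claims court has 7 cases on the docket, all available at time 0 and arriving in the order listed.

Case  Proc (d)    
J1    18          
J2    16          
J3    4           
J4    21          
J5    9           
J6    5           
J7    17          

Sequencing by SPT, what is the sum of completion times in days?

275

SPT (increasing processing time): J3 J6 J5 J2 J7 J1 J4.
J3: 0→4
J6: 4→9
J5: 9→18
J2: 18→34
J7: 34→51
J1: 51→69
J4: 69→90
Sum = 4+9+18+34+51+69+90 = 275.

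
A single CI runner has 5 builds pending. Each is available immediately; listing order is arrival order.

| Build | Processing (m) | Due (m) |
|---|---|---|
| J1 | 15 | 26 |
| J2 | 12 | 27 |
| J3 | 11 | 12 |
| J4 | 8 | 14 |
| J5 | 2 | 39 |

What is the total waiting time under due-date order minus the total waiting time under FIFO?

EDD (increasing due date): J3 J4 J1 J2 J5.
J3: waits 0, runs 0→11
J4: waits 11, runs 11→19
J1: waits 19, runs 19→34
J2: waits 34, runs 34→46
J5: waits 46, runs 46→48
Sum = 0+11+19+34+46 = 110.
FIFO (arrival order): J1 J2 J3 J4 J5.
J1: waits 0, runs 0→15
J2: waits 15, runs 15→27
J3: waits 27, runs 27→38
J4: waits 38, runs 38→46
J5: waits 46, runs 46→48
Sum = 0+15+27+38+46 = 126.
Difference = 110 − 126 = -16.

-16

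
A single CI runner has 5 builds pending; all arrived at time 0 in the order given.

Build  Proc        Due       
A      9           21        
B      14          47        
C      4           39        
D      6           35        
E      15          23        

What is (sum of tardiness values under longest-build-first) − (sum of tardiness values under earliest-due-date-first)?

33

LPT (decreasing processing time): E B A D C.
E: 0→15, due 23, tardiness 0
B: 15→29, due 47, tardiness 0
A: 29→38, due 21, tardiness 17
D: 38→44, due 35, tardiness 9
C: 44→48, due 39, tardiness 9
Sum = 0+0+17+9+9 = 35.
EDD (increasing due date): A E D C B.
A: 0→9, due 21, tardiness 0
E: 9→24, due 23, tardiness 1
D: 24→30, due 35, tardiness 0
C: 30→34, due 39, tardiness 0
B: 34→48, due 47, tardiness 1
Sum = 0+1+0+0+1 = 2.
Difference = 35 − 2 = 33.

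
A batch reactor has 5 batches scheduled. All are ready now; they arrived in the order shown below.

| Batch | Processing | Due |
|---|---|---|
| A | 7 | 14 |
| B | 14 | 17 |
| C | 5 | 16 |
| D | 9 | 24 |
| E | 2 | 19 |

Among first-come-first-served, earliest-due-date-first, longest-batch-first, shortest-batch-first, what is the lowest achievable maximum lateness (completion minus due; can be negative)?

FIFO (arrival order): A B C D E.
A: 0→7, due 14, lateness -7
B: 7→21, due 17, lateness 4
C: 21→26, due 16, lateness 10
D: 26→35, due 24, lateness 11
E: 35→37, due 19, lateness 18
Maximum = 18.
EDD (increasing due date): A C B E D.
A: 0→7, due 14, lateness -7
C: 7→12, due 16, lateness -4
B: 12→26, due 17, lateness 9
E: 26→28, due 19, lateness 9
D: 28→37, due 24, lateness 13
Maximum = 13.
LPT (decreasing processing time): B D A C E.
B: 0→14, due 17, lateness -3
D: 14→23, due 24, lateness -1
A: 23→30, due 14, lateness 16
C: 30→35, due 16, lateness 19
E: 35→37, due 19, lateness 18
Maximum = 19.
SPT (increasing processing time): E C A D B.
E: 0→2, due 19, lateness -17
C: 2→7, due 16, lateness -9
A: 7→14, due 14, lateness 0
D: 14→23, due 24, lateness -1
B: 23→37, due 17, lateness 20
Maximum = 20.
FIFO 18, EDD 13, LPT 19, SPT 20 → minimum 13.

13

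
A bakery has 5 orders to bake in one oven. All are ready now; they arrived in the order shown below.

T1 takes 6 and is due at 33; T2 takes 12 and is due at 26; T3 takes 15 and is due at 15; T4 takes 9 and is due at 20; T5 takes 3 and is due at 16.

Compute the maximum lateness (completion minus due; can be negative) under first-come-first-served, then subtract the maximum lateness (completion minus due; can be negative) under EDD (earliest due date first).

FIFO (arrival order): T1 T2 T3 T4 T5.
T1: 0→6, due 33, lateness -27
T2: 6→18, due 26, lateness -8
T3: 18→33, due 15, lateness 18
T4: 33→42, due 20, lateness 22
T5: 42→45, due 16, lateness 29
Maximum = 29.
EDD (increasing due date): T3 T5 T4 T2 T1.
T3: 0→15, due 15, lateness 0
T5: 15→18, due 16, lateness 2
T4: 18→27, due 20, lateness 7
T2: 27→39, due 26, lateness 13
T1: 39→45, due 33, lateness 12
Maximum = 13.
Difference = 29 − 13 = 16.

16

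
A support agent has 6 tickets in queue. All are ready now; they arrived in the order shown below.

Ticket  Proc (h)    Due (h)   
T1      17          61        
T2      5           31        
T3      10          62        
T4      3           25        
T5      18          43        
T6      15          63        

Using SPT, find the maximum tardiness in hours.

25

SPT (increasing processing time): T4 T2 T3 T6 T1 T5.
T4: 0→3, due 25, tardiness 0
T2: 3→8, due 31, tardiness 0
T3: 8→18, due 62, tardiness 0
T6: 18→33, due 63, tardiness 0
T1: 33→50, due 61, tardiness 0
T5: 50→68, due 43, tardiness 25
Maximum = 25.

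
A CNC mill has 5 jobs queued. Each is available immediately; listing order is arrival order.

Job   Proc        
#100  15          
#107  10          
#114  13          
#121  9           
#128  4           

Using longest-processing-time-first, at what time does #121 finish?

LPT (decreasing processing time): #100 #114 #107 #121 #128.
#100: 0→15
#114: 15→28
#107: 28→38
#121: 38→47

47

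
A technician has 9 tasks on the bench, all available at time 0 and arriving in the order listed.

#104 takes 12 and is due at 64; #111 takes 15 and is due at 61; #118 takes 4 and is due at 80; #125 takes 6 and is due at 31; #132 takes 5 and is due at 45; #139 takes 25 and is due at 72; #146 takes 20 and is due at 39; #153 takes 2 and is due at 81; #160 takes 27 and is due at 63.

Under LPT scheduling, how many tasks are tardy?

7

LPT (decreasing processing time): #160 #139 #146 #111 #104 #125 #132 #118 #153.
#160: 0→27, due 63, tardiness 0
#139: 27→52, due 72, tardiness 0
#146: 52→72, due 39, tardiness 33
#111: 72→87, due 61, tardiness 26
#104: 87→99, due 64, tardiness 35
#125: 99→105, due 31, tardiness 74
#132: 105→110, due 45, tardiness 65
#118: 110→114, due 80, tardiness 34
#153: 114→116, due 81, tardiness 35
Late tasks: 7.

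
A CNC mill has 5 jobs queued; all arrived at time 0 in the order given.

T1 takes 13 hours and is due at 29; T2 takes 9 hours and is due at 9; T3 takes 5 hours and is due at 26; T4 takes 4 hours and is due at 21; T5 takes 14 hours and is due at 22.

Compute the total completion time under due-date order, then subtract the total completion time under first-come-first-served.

-12

EDD (increasing due date): T2 T4 T5 T3 T1.
T2: 0→9
T4: 9→13
T5: 13→27
T3: 27→32
T1: 32→45
Sum = 9+13+27+32+45 = 126.
FIFO (arrival order): T1 T2 T3 T4 T5.
T1: 0→13
T2: 13→22
T3: 22→27
T4: 27→31
T5: 31→45
Sum = 13+22+27+31+45 = 138.
Difference = 126 − 138 = -12.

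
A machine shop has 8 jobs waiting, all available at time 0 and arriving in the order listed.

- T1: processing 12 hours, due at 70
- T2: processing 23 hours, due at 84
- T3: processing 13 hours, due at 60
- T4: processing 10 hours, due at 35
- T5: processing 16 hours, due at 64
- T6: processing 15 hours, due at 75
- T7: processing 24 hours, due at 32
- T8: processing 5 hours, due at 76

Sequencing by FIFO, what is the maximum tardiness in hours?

FIFO (arrival order): T1 T2 T3 T4 T5 T6 T7 T8.
T1: 0→12, due 70, tardiness 0
T2: 12→35, due 84, tardiness 0
T3: 35→48, due 60, tardiness 0
T4: 48→58, due 35, tardiness 23
T5: 58→74, due 64, tardiness 10
T6: 74→89, due 75, tardiness 14
T7: 89→113, due 32, tardiness 81
T8: 113→118, due 76, tardiness 42
Maximum = 81.

81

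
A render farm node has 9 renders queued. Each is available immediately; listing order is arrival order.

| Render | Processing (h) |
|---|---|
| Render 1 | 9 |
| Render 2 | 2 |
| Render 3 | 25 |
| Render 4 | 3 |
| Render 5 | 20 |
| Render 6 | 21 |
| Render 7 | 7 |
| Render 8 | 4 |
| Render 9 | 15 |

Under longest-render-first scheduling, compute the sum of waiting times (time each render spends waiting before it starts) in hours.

610

LPT (decreasing processing time): Render 3 Render 6 Render 5 Render 9 Render 1 Render 7 Render 8 Render 4 Render 2.
Render 3: waits 0, runs 0→25
Render 6: waits 25, runs 25→46
Render 5: waits 46, runs 46→66
Render 9: waits 66, runs 66→81
Render 1: waits 81, runs 81→90
Render 7: waits 90, runs 90→97
Render 8: waits 97, runs 97→101
Render 4: waits 101, runs 101→104
Render 2: waits 104, runs 104→106
Sum = 0+25+46+66+81+90+97+101+104 = 610.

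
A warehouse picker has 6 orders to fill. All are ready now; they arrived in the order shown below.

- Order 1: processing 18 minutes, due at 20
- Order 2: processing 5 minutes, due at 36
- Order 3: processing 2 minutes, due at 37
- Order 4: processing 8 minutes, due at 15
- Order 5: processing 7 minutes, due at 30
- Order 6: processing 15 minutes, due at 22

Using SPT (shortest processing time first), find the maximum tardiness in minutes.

SPT (increasing processing time): Order 3 Order 2 Order 5 Order 4 Order 6 Order 1.
Order 3: 0→2, due 37, tardiness 0
Order 2: 2→7, due 36, tardiness 0
Order 5: 7→14, due 30, tardiness 0
Order 4: 14→22, due 15, tardiness 7
Order 6: 22→37, due 22, tardiness 15
Order 1: 37→55, due 20, tardiness 35
Maximum = 35.

35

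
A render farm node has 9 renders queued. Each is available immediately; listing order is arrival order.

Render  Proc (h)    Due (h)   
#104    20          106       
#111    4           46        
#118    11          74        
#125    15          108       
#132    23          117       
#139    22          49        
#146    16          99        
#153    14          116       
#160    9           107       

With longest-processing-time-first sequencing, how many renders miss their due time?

LPT (decreasing processing time): #132 #139 #104 #146 #125 #153 #118 #160 #111.
#132: 0→23, due 117, tardiness 0
#139: 23→45, due 49, tardiness 0
#104: 45→65, due 106, tardiness 0
#146: 65→81, due 99, tardiness 0
#125: 81→96, due 108, tardiness 0
#153: 96→110, due 116, tardiness 0
#118: 110→121, due 74, tardiness 47
#160: 121→130, due 107, tardiness 23
#111: 130→134, due 46, tardiness 88
Late renders: 3.

3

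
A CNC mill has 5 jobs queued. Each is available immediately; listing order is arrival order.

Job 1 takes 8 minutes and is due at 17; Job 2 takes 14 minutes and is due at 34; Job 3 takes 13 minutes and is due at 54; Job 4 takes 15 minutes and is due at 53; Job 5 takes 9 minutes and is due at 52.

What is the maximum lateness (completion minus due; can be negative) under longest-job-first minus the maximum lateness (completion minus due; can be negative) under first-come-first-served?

LPT (decreasing processing time): Job 4 Job 2 Job 3 Job 5 Job 1.
Job 4: 0→15, due 53, lateness -38
Job 2: 15→29, due 34, lateness -5
Job 3: 29→42, due 54, lateness -12
Job 5: 42→51, due 52, lateness -1
Job 1: 51→59, due 17, lateness 42
Maximum = 42.
FIFO (arrival order): Job 1 Job 2 Job 3 Job 4 Job 5.
Job 1: 0→8, due 17, lateness -9
Job 2: 8→22, due 34, lateness -12
Job 3: 22→35, due 54, lateness -19
Job 4: 35→50, due 53, lateness -3
Job 5: 50→59, due 52, lateness 7
Maximum = 7.
Difference = 42 − 7 = 35.

35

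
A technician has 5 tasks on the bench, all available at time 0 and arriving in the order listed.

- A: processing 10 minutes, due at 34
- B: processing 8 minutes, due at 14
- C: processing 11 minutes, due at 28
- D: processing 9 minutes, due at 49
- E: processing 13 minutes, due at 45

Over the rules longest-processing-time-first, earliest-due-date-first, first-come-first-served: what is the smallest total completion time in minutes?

146

LPT (decreasing processing time): E C A D B.
E: 0→13
C: 13→24
A: 24→34
D: 34→43
B: 43→51
Sum = 13+24+34+43+51 = 165.
EDD (increasing due date): B C A E D.
B: 0→8
C: 8→19
A: 19→29
E: 29→42
D: 42→51
Sum = 8+19+29+42+51 = 149.
FIFO (arrival order): A B C D E.
A: 0→10
B: 10→18
C: 18→29
D: 29→38
E: 38→51
Sum = 10+18+29+38+51 = 146.
LPT 165, EDD 149, FIFO 146 → minimum 146.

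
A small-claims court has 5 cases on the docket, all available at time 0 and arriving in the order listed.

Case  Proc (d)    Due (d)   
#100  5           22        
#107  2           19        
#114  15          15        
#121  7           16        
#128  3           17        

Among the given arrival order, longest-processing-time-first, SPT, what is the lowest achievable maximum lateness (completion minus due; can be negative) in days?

FIFO (arrival order): #100 #107 #114 #121 #128.
#100: 0→5, due 22, lateness -17
#107: 5→7, due 19, lateness -12
#114: 7→22, due 15, lateness 7
#121: 22→29, due 16, lateness 13
#128: 29→32, due 17, lateness 15
Maximum = 15.
LPT (decreasing processing time): #114 #121 #100 #128 #107.
#114: 0→15, due 15, lateness 0
#121: 15→22, due 16, lateness 6
#100: 22→27, due 22, lateness 5
#128: 27→30, due 17, lateness 13
#107: 30→32, due 19, lateness 13
Maximum = 13.
SPT (increasing processing time): #107 #128 #100 #121 #114.
#107: 0→2, due 19, lateness -17
#128: 2→5, due 17, lateness -12
#100: 5→10, due 22, lateness -12
#121: 10→17, due 16, lateness 1
#114: 17→32, due 15, lateness 17
Maximum = 17.
FIFO 15, LPT 13, SPT 17 → minimum 13.

13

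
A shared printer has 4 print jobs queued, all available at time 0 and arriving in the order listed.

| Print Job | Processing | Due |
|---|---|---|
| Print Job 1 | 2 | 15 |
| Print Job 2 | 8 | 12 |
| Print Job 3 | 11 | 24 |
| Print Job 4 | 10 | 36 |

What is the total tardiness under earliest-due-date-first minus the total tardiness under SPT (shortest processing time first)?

EDD (increasing due date): Print Job 2 Print Job 1 Print Job 3 Print Job 4.
Print Job 2: 0→8, due 12, tardiness 0
Print Job 1: 8→10, due 15, tardiness 0
Print Job 3: 10→21, due 24, tardiness 0
Print Job 4: 21→31, due 36, tardiness 0
Sum = 0+0+0+0 = 0.
SPT (increasing processing time): Print Job 1 Print Job 2 Print Job 4 Print Job 3.
Print Job 1: 0→2, due 15, tardiness 0
Print Job 2: 2→10, due 12, tardiness 0
Print Job 4: 10→20, due 36, tardiness 0
Print Job 3: 20→31, due 24, tardiness 7
Sum = 0+0+0+7 = 7.
Difference = 0 − 7 = -7.

-7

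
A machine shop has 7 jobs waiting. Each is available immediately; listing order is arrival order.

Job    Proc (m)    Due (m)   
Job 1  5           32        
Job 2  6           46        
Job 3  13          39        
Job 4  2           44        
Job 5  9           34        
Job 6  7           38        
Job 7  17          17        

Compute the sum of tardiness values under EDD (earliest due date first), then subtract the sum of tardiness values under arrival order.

-13

EDD (increasing due date): Job 7 Job 1 Job 5 Job 6 Job 3 Job 4 Job 2.
Job 7: 0→17, due 17, tardiness 0
Job 1: 17→22, due 32, tardiness 0
Job 5: 22→31, due 34, tardiness 0
Job 6: 31→38, due 38, tardiness 0
Job 3: 38→51, due 39, tardiness 12
Job 4: 51→53, due 44, tardiness 9
Job 2: 53→59, due 46, tardiness 13
Sum = 0+0+0+0+12+9+13 = 34.
FIFO (arrival order): Job 1 Job 2 Job 3 Job 4 Job 5 Job 6 Job 7.
Job 1: 0→5, due 32, tardiness 0
Job 2: 5→11, due 46, tardiness 0
Job 3: 11→24, due 39, tardiness 0
Job 4: 24→26, due 44, tardiness 0
Job 5: 26→35, due 34, tardiness 1
Job 6: 35→42, due 38, tardiness 4
Job 7: 42→59, due 17, tardiness 42
Sum = 0+0+0+0+1+4+42 = 47.
Difference = 34 − 47 = -13.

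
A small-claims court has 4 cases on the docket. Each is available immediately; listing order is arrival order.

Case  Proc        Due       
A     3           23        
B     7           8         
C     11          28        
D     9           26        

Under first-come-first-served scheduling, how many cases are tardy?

FIFO (arrival order): A B C D.
A: 0→3, due 23, tardiness 0
B: 3→10, due 8, tardiness 2
C: 10→21, due 28, tardiness 0
D: 21→30, due 26, tardiness 4
Late cases: 2.

2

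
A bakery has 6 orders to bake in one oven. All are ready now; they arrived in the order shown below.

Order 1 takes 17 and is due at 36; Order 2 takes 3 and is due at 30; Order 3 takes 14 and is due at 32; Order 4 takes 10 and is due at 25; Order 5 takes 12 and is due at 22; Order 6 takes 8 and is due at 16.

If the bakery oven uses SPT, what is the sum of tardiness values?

SPT (increasing processing time): Order 2 Order 6 Order 4 Order 5 Order 3 Order 1.
Order 2: 0→3, due 30, tardiness 0
Order 6: 3→11, due 16, tardiness 0
Order 4: 11→21, due 25, tardiness 0
Order 5: 21→33, due 22, tardiness 11
Order 3: 33→47, due 32, tardiness 15
Order 1: 47→64, due 36, tardiness 28
Sum = 0+0+0+11+15+28 = 54.

54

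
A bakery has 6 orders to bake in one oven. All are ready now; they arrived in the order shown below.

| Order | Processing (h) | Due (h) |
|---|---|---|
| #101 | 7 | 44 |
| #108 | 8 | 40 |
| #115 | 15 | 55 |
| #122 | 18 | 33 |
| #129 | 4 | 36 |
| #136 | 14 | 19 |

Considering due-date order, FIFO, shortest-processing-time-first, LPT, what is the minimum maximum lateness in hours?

EDD (increasing due date): #136 #122 #129 #108 #101 #115.
#136: 0→14, due 19, lateness -5
#122: 14→32, due 33, lateness -1
#129: 32→36, due 36, lateness 0
#108: 36→44, due 40, lateness 4
#101: 44→51, due 44, lateness 7
#115: 51→66, due 55, lateness 11
Maximum = 11.
FIFO (arrival order): #101 #108 #115 #122 #129 #136.
#101: 0→7, due 44, lateness -37
#108: 7→15, due 40, lateness -25
#115: 15→30, due 55, lateness -25
#122: 30→48, due 33, lateness 15
#129: 48→52, due 36, lateness 16
#136: 52→66, due 19, lateness 47
Maximum = 47.
SPT (increasing processing time): #129 #101 #108 #136 #115 #122.
#129: 0→4, due 36, lateness -32
#101: 4→11, due 44, lateness -33
#108: 11→19, due 40, lateness -21
#136: 19→33, due 19, lateness 14
#115: 33→48, due 55, lateness -7
#122: 48→66, due 33, lateness 33
Maximum = 33.
LPT (decreasing processing time): #122 #115 #136 #108 #101 #129.
#122: 0→18, due 33, lateness -15
#115: 18→33, due 55, lateness -22
#136: 33→47, due 19, lateness 28
#108: 47→55, due 40, lateness 15
#101: 55→62, due 44, lateness 18
#129: 62→66, due 36, lateness 30
Maximum = 30.
EDD 11, FIFO 47, SPT 33, LPT 30 → minimum 11.

11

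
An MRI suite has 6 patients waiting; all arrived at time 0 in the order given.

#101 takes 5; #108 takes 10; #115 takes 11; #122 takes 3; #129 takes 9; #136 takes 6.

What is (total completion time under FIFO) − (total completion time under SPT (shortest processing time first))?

FIFO (arrival order): #101 #108 #115 #122 #129 #136.
#101: 0→5
#108: 5→15
#115: 15→26
#122: 26→29
#129: 29→38
#136: 38→44
Sum = 5+15+26+29+38+44 = 157.
SPT (increasing processing time): #122 #101 #136 #129 #108 #115.
#122: 0→3
#101: 3→8
#136: 8→14
#129: 14→23
#108: 23→33
#115: 33→44
Sum = 3+8+14+23+33+44 = 125.
Difference = 157 − 125 = 32.

32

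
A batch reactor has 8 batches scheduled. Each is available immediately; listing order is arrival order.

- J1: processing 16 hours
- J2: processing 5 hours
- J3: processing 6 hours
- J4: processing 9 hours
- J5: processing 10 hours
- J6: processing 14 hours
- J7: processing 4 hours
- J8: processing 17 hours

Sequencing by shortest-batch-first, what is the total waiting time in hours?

198

SPT (increasing processing time): J7 J2 J3 J4 J5 J6 J1 J8.
J7: waits 0, runs 0→4
J2: waits 4, runs 4→9
J3: waits 9, runs 9→15
J4: waits 15, runs 15→24
J5: waits 24, runs 24→34
J6: waits 34, runs 34→48
J1: waits 48, runs 48→64
J8: waits 64, runs 64→81
Sum = 0+4+9+15+24+34+48+64 = 198.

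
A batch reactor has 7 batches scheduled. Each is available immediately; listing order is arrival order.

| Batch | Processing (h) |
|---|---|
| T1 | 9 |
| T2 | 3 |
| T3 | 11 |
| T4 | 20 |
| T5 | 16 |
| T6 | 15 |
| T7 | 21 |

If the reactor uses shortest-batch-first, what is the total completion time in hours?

299

SPT (increasing processing time): T2 T1 T3 T6 T5 T4 T7.
T2: 0→3
T1: 3→12
T3: 12→23
T6: 23→38
T5: 38→54
T4: 54→74
T7: 74→95
Sum = 3+12+23+38+54+74+95 = 299.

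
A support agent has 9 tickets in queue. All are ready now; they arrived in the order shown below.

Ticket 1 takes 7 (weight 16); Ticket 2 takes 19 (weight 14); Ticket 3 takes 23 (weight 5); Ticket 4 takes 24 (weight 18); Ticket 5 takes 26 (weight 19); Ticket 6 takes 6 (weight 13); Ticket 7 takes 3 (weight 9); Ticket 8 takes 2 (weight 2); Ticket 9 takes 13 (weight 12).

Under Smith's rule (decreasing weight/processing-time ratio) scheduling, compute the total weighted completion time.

WSPT (decreasing weight/processing-time ratio): Ticket 7 Ticket 1 Ticket 6 Ticket 8 Ticket 9 Ticket 4 Ticket 2 Ticket 5 Ticket 3.
Ticket 7: finishes 3, weight 9, w·C = 27
Ticket 1: finishes 10, weight 16, w·C = 160
Ticket 6: finishes 16, weight 13, w·C = 208
Ticket 8: finishes 18, weight 2, w·C = 36
Ticket 9: finishes 31, weight 12, w·C = 372
Ticket 4: finishes 55, weight 18, w·C = 990
Ticket 2: finishes 74, weight 14, w·C = 1036
Ticket 5: finishes 100, weight 19, w·C = 1900
Ticket 3: finishes 123, weight 5, w·C = 615
Sum = 27+160+208+36+372+990+1036+1900+615 = 5344.

5344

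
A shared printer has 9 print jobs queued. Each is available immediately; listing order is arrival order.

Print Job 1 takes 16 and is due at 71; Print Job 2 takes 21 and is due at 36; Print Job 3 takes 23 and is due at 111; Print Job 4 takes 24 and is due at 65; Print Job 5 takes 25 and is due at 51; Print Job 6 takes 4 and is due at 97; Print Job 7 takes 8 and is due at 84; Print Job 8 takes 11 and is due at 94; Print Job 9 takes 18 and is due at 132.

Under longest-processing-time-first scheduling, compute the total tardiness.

LPT (decreasing processing time): Print Job 5 Print Job 4 Print Job 3 Print Job 2 Print Job 9 Print Job 1 Print Job 8 Print Job 7 Print Job 6.
Print Job 5: 0→25, due 51, tardiness 0
Print Job 4: 25→49, due 65, tardiness 0
Print Job 3: 49→72, due 111, tardiness 0
Print Job 2: 72→93, due 36, tardiness 57
Print Job 9: 93→111, due 132, tardiness 0
Print Job 1: 111→127, due 71, tardiness 56
Print Job 8: 127→138, due 94, tardiness 44
Print Job 7: 138→146, due 84, tardiness 62
Print Job 6: 146→150, due 97, tardiness 53
Sum = 0+0+0+57+0+56+44+62+53 = 272.

272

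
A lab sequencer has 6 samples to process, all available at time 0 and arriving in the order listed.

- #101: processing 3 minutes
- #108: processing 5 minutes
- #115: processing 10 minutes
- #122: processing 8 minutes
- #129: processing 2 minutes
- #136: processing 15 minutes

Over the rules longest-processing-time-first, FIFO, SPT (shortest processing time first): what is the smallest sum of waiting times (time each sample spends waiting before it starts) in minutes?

LPT (decreasing processing time): #136 #115 #122 #108 #101 #129.
#136: waits 0, runs 0→15
#115: waits 15, runs 15→25
#122: waits 25, runs 25→33
#108: waits 33, runs 33→38
#101: waits 38, runs 38→41
#129: waits 41, runs 41→43
Sum = 0+15+25+33+38+41 = 152.
FIFO (arrival order): #101 #108 #115 #122 #129 #136.
#101: waits 0, runs 0→3
#108: waits 3, runs 3→8
#115: waits 8, runs 8→18
#122: waits 18, runs 18→26
#129: waits 26, runs 26→28
#136: waits 28, runs 28→43
Sum = 0+3+8+18+26+28 = 83.
SPT (increasing processing time): #129 #101 #108 #122 #115 #136.
#129: waits 0, runs 0→2
#101: waits 2, runs 2→5
#108: waits 5, runs 5→10
#122: waits 10, runs 10→18
#115: waits 18, runs 18→28
#136: waits 28, runs 28→43
Sum = 0+2+5+10+18+28 = 63.
LPT 152, FIFO 83, SPT 63 → minimum 63.

63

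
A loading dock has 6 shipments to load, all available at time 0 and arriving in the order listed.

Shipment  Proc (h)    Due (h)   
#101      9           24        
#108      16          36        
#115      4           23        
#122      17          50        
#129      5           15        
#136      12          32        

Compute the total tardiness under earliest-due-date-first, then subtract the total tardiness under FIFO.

EDD (increasing due date): #129 #115 #101 #136 #108 #122.
#129: 0→5, due 15, tardiness 0
#115: 5→9, due 23, tardiness 0
#101: 9→18, due 24, tardiness 0
#136: 18→30, due 32, tardiness 0
#108: 30→46, due 36, tardiness 10
#122: 46→63, due 50, tardiness 13
Sum = 0+0+0+0+10+13 = 23.
FIFO (arrival order): #101 #108 #115 #122 #129 #136.
#101: 0→9, due 24, tardiness 0
#108: 9→25, due 36, tardiness 0
#115: 25→29, due 23, tardiness 6
#122: 29→46, due 50, tardiness 0
#129: 46→51, due 15, tardiness 36
#136: 51→63, due 32, tardiness 31
Sum = 0+0+6+0+36+31 = 73.
Difference = 23 − 73 = -50.

-50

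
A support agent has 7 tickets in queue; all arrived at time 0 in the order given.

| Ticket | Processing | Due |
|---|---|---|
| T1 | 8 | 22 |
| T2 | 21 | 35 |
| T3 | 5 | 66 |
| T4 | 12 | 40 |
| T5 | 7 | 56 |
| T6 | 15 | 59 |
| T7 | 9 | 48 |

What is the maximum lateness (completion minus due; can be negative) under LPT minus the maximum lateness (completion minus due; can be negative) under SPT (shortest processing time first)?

LPT (decreasing processing time): T2 T6 T4 T7 T1 T5 T3.
T2: 0→21, due 35, lateness -14
T6: 21→36, due 59, lateness -23
T4: 36→48, due 40, lateness 8
T7: 48→57, due 48, lateness 9
T1: 57→65, due 22, lateness 43
T5: 65→72, due 56, lateness 16
T3: 72→77, due 66, lateness 11
Maximum = 43.
SPT (increasing processing time): T3 T5 T1 T7 T4 T6 T2.
T3: 0→5, due 66, lateness -61
T5: 5→12, due 56, lateness -44
T1: 12→20, due 22, lateness -2
T7: 20→29, due 48, lateness -19
T4: 29→41, due 40, lateness 1
T6: 41→56, due 59, lateness -3
T2: 56→77, due 35, lateness 42
Maximum = 42.
Difference = 43 − 42 = 1.

1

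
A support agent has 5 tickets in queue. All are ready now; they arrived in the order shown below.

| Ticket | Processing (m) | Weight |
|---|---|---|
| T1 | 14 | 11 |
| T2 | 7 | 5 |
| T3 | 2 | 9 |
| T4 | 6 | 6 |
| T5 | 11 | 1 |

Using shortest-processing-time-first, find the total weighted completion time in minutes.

607

SPT (increasing processing time): T3 T4 T2 T5 T1.
T3: finishes 2, weight 9, w·C = 18
T4: finishes 8, weight 6, w·C = 48
T2: finishes 15, weight 5, w·C = 75
T5: finishes 26, weight 1, w·C = 26
T1: finishes 40, weight 11, w·C = 440
Sum = 18+48+75+26+440 = 607.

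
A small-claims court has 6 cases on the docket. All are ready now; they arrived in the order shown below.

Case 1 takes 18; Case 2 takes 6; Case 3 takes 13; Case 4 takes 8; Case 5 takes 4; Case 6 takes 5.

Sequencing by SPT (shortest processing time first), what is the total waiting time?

SPT (increasing processing time): Case 5 Case 6 Case 2 Case 4 Case 3 Case 1.
Case 5: waits 0, runs 0→4
Case 6: waits 4, runs 4→9
Case 2: waits 9, runs 9→15
Case 4: waits 15, runs 15→23
Case 3: waits 23, runs 23→36
Case 1: waits 36, runs 36→54
Sum = 0+4+9+15+23+36 = 87.

87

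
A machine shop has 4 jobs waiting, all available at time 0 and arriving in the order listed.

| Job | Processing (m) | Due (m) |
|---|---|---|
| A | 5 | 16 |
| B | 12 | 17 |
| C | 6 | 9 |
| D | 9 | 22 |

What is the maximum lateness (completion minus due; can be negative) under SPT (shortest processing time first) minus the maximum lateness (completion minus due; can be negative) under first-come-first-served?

SPT (increasing processing time): A C D B.
A: 0→5, due 16, lateness -11
C: 5→11, due 9, lateness 2
D: 11→20, due 22, lateness -2
B: 20→32, due 17, lateness 15
Maximum = 15.
FIFO (arrival order): A B C D.
A: 0→5, due 16, lateness -11
B: 5→17, due 17, lateness 0
C: 17→23, due 9, lateness 14
D: 23→32, due 22, lateness 10
Maximum = 14.
Difference = 15 − 14 = 1.

1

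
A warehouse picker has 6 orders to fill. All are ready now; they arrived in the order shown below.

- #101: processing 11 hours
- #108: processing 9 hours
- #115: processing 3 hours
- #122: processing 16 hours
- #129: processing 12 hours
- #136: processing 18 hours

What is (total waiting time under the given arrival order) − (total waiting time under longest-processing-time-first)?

-77

FIFO (arrival order): #101 #108 #115 #122 #129 #136.
#101: waits 0, runs 0→11
#108: waits 11, runs 11→20
#115: waits 20, runs 20→23
#122: waits 23, runs 23→39
#129: waits 39, runs 39→51
#136: waits 51, runs 51→69
Sum = 0+11+20+23+39+51 = 144.
LPT (decreasing processing time): #136 #122 #129 #101 #108 #115.
#136: waits 0, runs 0→18
#122: waits 18, runs 18→34
#129: waits 34, runs 34→46
#101: waits 46, runs 46→57
#108: waits 57, runs 57→66
#115: waits 66, runs 66→69
Sum = 0+18+34+46+57+66 = 221.
Difference = 144 − 221 = -77.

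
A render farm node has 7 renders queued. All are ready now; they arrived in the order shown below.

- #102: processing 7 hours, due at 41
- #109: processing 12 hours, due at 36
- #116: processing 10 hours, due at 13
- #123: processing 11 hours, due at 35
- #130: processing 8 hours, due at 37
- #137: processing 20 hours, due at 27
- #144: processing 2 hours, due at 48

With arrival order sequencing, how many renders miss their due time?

FIFO (arrival order): #102 #109 #116 #123 #130 #137 #144.
#102: 0→7, due 41, tardiness 0
#109: 7→19, due 36, tardiness 0
#116: 19→29, due 13, tardiness 16
#123: 29→40, due 35, tardiness 5
#130: 40→48, due 37, tardiness 11
#137: 48→68, due 27, tardiness 41
#144: 68→70, due 48, tardiness 22
Late renders: 5.

5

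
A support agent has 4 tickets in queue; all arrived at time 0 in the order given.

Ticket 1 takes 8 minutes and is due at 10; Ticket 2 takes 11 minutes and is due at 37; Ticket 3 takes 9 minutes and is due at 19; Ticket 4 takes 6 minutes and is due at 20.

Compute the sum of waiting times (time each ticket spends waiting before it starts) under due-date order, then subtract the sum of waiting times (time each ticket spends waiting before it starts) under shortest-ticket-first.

EDD (increasing due date): Ticket 1 Ticket 3 Ticket 4 Ticket 2.
Ticket 1: waits 0, runs 0→8
Ticket 3: waits 8, runs 8→17
Ticket 4: waits 17, runs 17→23
Ticket 2: waits 23, runs 23→34
Sum = 0+8+17+23 = 48.
SPT (increasing processing time): Ticket 4 Ticket 1 Ticket 3 Ticket 2.
Ticket 4: waits 0, runs 0→6
Ticket 1: waits 6, runs 6→14
Ticket 3: waits 14, runs 14→23
Ticket 2: waits 23, runs 23→34
Sum = 0+6+14+23 = 43.
Difference = 48 − 43 = 5.

5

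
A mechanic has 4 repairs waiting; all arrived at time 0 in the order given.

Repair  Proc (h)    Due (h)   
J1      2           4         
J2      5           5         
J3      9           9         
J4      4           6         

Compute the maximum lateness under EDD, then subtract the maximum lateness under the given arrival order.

-3

EDD (increasing due date): J1 J2 J4 J3.
J1: 0→2, due 4, lateness -2
J2: 2→7, due 5, lateness 2
J4: 7→11, due 6, lateness 5
J3: 11→20, due 9, lateness 11
Maximum = 11.
FIFO (arrival order): J1 J2 J3 J4.
J1: 0→2, due 4, lateness -2
J2: 2→7, due 5, lateness 2
J3: 7→16, due 9, lateness 7
J4: 16→20, due 6, lateness 14
Maximum = 14.
Difference = 11 − 14 = -3.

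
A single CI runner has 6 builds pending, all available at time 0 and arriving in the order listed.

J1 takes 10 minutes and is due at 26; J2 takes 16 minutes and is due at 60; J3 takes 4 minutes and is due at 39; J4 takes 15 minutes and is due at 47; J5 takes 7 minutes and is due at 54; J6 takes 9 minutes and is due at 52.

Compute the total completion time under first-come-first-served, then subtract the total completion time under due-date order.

27

FIFO (arrival order): J1 J2 J3 J4 J5 J6.
J1: 0→10
J2: 10→26
J3: 26→30
J4: 30→45
J5: 45→52
J6: 52→61
Sum = 10+26+30+45+52+61 = 224.
EDD (increasing due date): J1 J3 J4 J6 J5 J2.
J1: 0→10
J3: 10→14
J4: 14→29
J6: 29→38
J5: 38→45
J2: 45→61
Sum = 10+14+29+38+45+61 = 197.
Difference = 224 − 197 = 27.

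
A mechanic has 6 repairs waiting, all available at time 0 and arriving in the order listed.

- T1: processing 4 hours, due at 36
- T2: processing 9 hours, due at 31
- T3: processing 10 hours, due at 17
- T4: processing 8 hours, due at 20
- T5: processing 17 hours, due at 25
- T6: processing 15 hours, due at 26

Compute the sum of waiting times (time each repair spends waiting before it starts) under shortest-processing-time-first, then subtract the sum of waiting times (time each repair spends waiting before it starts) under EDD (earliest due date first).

SPT (increasing processing time): T1 T4 T2 T3 T6 T5.
T1: waits 0, runs 0→4
T4: waits 4, runs 4→12
T2: waits 12, runs 12→21
T3: waits 21, runs 21→31
T6: waits 31, runs 31→46
T5: waits 46, runs 46→63
Sum = 0+4+12+21+31+46 = 114.
EDD (increasing due date): T3 T4 T5 T6 T2 T1.
T3: waits 0, runs 0→10
T4: waits 10, runs 10→18
T5: waits 18, runs 18→35
T6: waits 35, runs 35→50
T2: waits 50, runs 50→59
T1: waits 59, runs 59→63
Sum = 0+10+18+35+50+59 = 172.
Difference = 114 − 172 = -58.

-58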